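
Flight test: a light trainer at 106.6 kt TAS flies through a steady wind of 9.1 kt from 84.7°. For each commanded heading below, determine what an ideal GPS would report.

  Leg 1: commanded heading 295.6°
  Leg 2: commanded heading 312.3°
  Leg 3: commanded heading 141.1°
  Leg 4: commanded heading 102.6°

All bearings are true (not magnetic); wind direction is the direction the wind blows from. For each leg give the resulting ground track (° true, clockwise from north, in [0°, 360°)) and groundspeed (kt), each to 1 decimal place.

Leg 1: heading 295.6°; drift -2.3° → track 293.3°, groundspeed 114.5 kt
Leg 2: heading 312.3°; drift -3.4° → track 308.9°, groundspeed 112.9 kt
Leg 3: heading 141.1°; drift +4.3° → track 145.4°, groundspeed 101.8 kt
Leg 4: heading 102.6°; drift +1.6° → track 104.2°, groundspeed 98.0 kt

Leg 1: track=293.3°, groundspeed=114.5 kt
Leg 2: track=308.9°, groundspeed=112.9 kt
Leg 3: track=145.4°, groundspeed=101.8 kt
Leg 4: track=104.2°, groundspeed=98.0 kt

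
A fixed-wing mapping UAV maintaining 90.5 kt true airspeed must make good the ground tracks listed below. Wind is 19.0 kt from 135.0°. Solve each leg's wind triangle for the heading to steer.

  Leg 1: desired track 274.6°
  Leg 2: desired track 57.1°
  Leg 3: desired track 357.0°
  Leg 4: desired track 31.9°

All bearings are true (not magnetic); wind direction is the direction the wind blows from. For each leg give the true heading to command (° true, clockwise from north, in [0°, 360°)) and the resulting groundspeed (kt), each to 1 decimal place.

Leg 1: desired track 274.6°; wind correction -7.8° → command heading 266.8°, groundspeed 104.1 kt
Leg 2: desired track 57.1°; wind correction +11.8° → command heading 68.9°, groundspeed 84.6 kt
Leg 3: desired track 357.0°; wind correction +8.1° → command heading 5.1°, groundspeed 103.7 kt
Leg 4: desired track 31.9°; wind correction +11.8° → command heading 43.7°, groundspeed 92.9 kt

Leg 1: heading=266.8°, groundspeed=104.1 kt
Leg 2: heading=68.9°, groundspeed=84.6 kt
Leg 3: heading=5.1°, groundspeed=103.7 kt
Leg 4: heading=43.7°, groundspeed=92.9 kt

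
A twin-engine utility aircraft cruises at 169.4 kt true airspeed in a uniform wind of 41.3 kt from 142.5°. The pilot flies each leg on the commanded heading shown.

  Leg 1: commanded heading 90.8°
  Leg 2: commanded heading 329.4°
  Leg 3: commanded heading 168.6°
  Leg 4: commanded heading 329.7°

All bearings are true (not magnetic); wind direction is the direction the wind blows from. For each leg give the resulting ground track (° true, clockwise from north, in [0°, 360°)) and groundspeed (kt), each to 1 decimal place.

Leg 1: track=78.1°, groundspeed=147.4 kt
Leg 2: track=328.0°, groundspeed=210.5 kt
Leg 3: track=176.4°, groundspeed=133.6 kt
Leg 4: track=328.3°, groundspeed=210.4 kt

Leg 1: heading 90.8°; drift -12.7° → track 78.1°, groundspeed 147.4 kt
Leg 2: heading 329.4°; drift -1.4° → track 328.0°, groundspeed 210.5 kt
Leg 3: heading 168.6°; drift +7.8° → track 176.4°, groundspeed 133.6 kt
Leg 4: heading 329.7°; drift -1.4° → track 328.3°, groundspeed 210.4 kt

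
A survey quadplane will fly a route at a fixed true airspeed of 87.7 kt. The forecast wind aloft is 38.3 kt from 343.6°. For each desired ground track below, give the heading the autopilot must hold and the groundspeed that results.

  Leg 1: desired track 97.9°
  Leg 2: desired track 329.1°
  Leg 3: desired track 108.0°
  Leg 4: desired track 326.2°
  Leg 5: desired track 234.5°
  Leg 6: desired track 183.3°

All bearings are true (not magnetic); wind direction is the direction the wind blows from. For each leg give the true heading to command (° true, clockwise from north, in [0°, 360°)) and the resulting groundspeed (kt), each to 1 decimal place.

Leg 1: heading=74.4°, groundspeed=96.2 kt
Leg 2: heading=335.4°, groundspeed=50.1 kt
Leg 3: heading=86.9°, groundspeed=103.4 kt
Leg 4: heading=333.7°, groundspeed=50.4 kt
Leg 5: heading=258.9°, groundspeed=92.4 kt
Leg 6: heading=191.8°, groundspeed=122.8 kt

Leg 1: desired track 97.9°; wind correction -23.5° → command heading 74.4°, groundspeed 96.2 kt
Leg 2: desired track 329.1°; wind correction +6.3° → command heading 335.4°, groundspeed 50.1 kt
Leg 3: desired track 108.0°; wind correction -21.1° → command heading 86.9°, groundspeed 103.4 kt
Leg 4: desired track 326.2°; wind correction +7.5° → command heading 333.7°, groundspeed 50.4 kt
Leg 5: desired track 234.5°; wind correction +24.4° → command heading 258.9°, groundspeed 92.4 kt
Leg 6: desired track 183.3°; wind correction +8.5° → command heading 191.8°, groundspeed 122.8 kt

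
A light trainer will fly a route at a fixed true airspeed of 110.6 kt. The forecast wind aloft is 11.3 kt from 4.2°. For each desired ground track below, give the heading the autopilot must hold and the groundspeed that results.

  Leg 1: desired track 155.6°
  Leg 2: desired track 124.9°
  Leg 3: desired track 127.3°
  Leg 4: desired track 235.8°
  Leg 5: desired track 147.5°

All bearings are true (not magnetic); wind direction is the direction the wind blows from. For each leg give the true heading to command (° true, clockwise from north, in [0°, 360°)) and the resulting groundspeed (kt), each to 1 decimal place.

Leg 1: heading=152.8°, groundspeed=120.4 kt
Leg 2: heading=119.9°, groundspeed=115.9 kt
Leg 3: heading=122.4°, groundspeed=116.4 kt
Leg 4: heading=240.4°, groundspeed=117.3 kt
Leg 5: heading=144.0°, groundspeed=119.5 kt

Leg 1: desired track 155.6°; wind correction -2.8° → command heading 152.8°, groundspeed 120.4 kt
Leg 2: desired track 124.9°; wind correction -5.0° → command heading 119.9°, groundspeed 115.9 kt
Leg 3: desired track 127.3°; wind correction -4.9° → command heading 122.4°, groundspeed 116.4 kt
Leg 4: desired track 235.8°; wind correction +4.6° → command heading 240.4°, groundspeed 117.3 kt
Leg 5: desired track 147.5°; wind correction -3.5° → command heading 144.0°, groundspeed 119.5 kt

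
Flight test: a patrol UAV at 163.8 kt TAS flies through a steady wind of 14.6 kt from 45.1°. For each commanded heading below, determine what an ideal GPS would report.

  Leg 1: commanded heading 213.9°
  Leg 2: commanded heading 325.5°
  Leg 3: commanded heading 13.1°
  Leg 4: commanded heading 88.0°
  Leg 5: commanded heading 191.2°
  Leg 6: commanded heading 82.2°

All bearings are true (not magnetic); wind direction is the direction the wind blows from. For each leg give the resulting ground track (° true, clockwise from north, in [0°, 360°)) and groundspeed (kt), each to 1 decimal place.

Leg 1: track=214.8°, groundspeed=178.1 kt
Leg 2: track=320.4°, groundspeed=161.8 kt
Leg 3: track=10.2°, groundspeed=151.6 kt
Leg 4: track=91.7°, groundspeed=153.4 kt
Leg 5: track=193.9°, groundspeed=176.1 kt
Leg 6: track=85.5°, groundspeed=152.4 kt

Leg 1: heading 213.9°; drift +0.9° → track 214.8°, groundspeed 178.1 kt
Leg 2: heading 325.5°; drift -5.1° → track 320.4°, groundspeed 161.8 kt
Leg 3: heading 13.1°; drift -2.9° → track 10.2°, groundspeed 151.6 kt
Leg 4: heading 88.0°; drift +3.7° → track 91.7°, groundspeed 153.4 kt
Leg 5: heading 191.2°; drift +2.7° → track 193.9°, groundspeed 176.1 kt
Leg 6: heading 82.2°; drift +3.3° → track 85.5°, groundspeed 152.4 kt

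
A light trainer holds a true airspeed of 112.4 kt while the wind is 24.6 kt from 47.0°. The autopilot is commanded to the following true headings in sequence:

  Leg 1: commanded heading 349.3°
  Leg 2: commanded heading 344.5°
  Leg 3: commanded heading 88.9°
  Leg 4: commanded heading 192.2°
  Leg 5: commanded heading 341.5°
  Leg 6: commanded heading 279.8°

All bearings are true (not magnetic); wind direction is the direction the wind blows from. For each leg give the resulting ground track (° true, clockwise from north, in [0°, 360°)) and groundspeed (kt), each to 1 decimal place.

Leg 1: track=337.5°, groundspeed=101.4 kt
Leg 2: track=332.3°, groundspeed=103.4 kt
Leg 3: track=98.8°, groundspeed=95.5 kt
Leg 4: track=198.2°, groundspeed=133.3 kt
Leg 5: track=329.1°, groundspeed=104.6 kt
Leg 6: track=271.0°, groundspeed=128.8 kt

Leg 1: heading 349.3°; drift -11.8° → track 337.5°, groundspeed 101.4 kt
Leg 2: heading 344.5°; drift -12.2° → track 332.3°, groundspeed 103.4 kt
Leg 3: heading 88.9°; drift +9.9° → track 98.8°, groundspeed 95.5 kt
Leg 4: heading 192.2°; drift +6.0° → track 198.2°, groundspeed 133.3 kt
Leg 5: heading 341.5°; drift -12.4° → track 329.1°, groundspeed 104.6 kt
Leg 6: heading 279.8°; drift -8.8° → track 271.0°, groundspeed 128.8 kt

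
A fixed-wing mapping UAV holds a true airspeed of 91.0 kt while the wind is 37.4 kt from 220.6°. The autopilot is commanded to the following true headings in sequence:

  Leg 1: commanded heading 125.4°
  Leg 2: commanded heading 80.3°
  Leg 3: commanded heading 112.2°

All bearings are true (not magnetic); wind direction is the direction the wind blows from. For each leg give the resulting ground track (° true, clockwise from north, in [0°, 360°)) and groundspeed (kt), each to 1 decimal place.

Leg 1: track=103.9°, groundspeed=101.5 kt
Leg 2: track=69.0°, groundspeed=122.1 kt
Leg 3: track=93.2°, groundspeed=108.8 kt

Leg 1: heading 125.4°; drift -21.5° → track 103.9°, groundspeed 101.5 kt
Leg 2: heading 80.3°; drift -11.3° → track 69.0°, groundspeed 122.1 kt
Leg 3: heading 112.2°; drift -19.0° → track 93.2°, groundspeed 108.8 kt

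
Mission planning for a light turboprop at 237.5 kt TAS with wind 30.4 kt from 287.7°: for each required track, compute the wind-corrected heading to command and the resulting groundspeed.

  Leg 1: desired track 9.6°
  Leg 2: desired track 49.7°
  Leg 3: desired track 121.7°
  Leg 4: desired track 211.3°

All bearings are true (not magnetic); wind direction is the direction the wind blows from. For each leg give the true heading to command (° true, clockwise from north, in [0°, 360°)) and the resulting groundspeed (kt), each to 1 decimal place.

Leg 1: heading=2.3°, groundspeed=231.3 kt
Leg 2: heading=43.5°, groundspeed=252.2 kt
Leg 3: heading=123.5°, groundspeed=266.9 kt
Leg 4: heading=218.4°, groundspeed=228.5 kt

Leg 1: desired track 9.6°; wind correction -7.3° → command heading 2.3°, groundspeed 231.3 kt
Leg 2: desired track 49.7°; wind correction -6.2° → command heading 43.5°, groundspeed 252.2 kt
Leg 3: desired track 121.7°; wind correction +1.8° → command heading 123.5°, groundspeed 266.9 kt
Leg 4: desired track 211.3°; wind correction +7.1° → command heading 218.4°, groundspeed 228.5 kt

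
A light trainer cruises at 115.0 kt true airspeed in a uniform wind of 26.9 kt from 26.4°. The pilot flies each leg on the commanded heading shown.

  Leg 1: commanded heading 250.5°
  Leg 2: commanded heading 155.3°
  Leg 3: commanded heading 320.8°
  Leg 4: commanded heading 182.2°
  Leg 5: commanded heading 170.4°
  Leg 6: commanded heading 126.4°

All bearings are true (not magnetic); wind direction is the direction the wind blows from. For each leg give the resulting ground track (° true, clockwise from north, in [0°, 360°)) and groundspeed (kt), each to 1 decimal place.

Leg 1: heading 250.5°; drift -7.9° → track 242.6°, groundspeed 135.6 kt
Leg 2: heading 155.3°; drift +9.0° → track 164.3°, groundspeed 133.5 kt
Leg 3: heading 320.8°; drift -13.3° → track 307.5°, groundspeed 106.7 kt
Leg 4: heading 182.2°; drift +4.5° → track 186.7°, groundspeed 140.0 kt
Leg 5: heading 170.4°; drift +6.6° → track 177.0°, groundspeed 137.7 kt
Leg 6: heading 126.4°; drift +12.5° → track 138.9°, groundspeed 122.6 kt

Leg 1: track=242.6°, groundspeed=135.6 kt
Leg 2: track=164.3°, groundspeed=133.5 kt
Leg 3: track=307.5°, groundspeed=106.7 kt
Leg 4: track=186.7°, groundspeed=140.0 kt
Leg 5: track=177.0°, groundspeed=137.7 kt
Leg 6: track=138.9°, groundspeed=122.6 kt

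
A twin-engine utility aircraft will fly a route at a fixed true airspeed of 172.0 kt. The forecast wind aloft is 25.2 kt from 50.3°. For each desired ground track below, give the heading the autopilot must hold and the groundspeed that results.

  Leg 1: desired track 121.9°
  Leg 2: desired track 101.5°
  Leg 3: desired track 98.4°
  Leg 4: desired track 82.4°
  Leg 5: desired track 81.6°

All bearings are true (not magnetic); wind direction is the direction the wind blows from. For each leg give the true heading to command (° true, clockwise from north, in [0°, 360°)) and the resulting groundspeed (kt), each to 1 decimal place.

Leg 1: desired track 121.9°; wind correction -8.0° → command heading 113.9°, groundspeed 162.4 kt
Leg 2: desired track 101.5°; wind correction -6.6° → command heading 94.9°, groundspeed 155.1 kt
Leg 3: desired track 98.4°; wind correction -6.3° → command heading 92.1°, groundspeed 154.1 kt
Leg 4: desired track 82.4°; wind correction -4.5° → command heading 77.9°, groundspeed 150.1 kt
Leg 5: desired track 81.6°; wind correction -4.4° → command heading 77.2°, groundspeed 150.0 kt

Leg 1: heading=113.9°, groundspeed=162.4 kt
Leg 2: heading=94.9°, groundspeed=155.1 kt
Leg 3: heading=92.1°, groundspeed=154.1 kt
Leg 4: heading=77.9°, groundspeed=150.1 kt
Leg 5: heading=77.2°, groundspeed=150.0 kt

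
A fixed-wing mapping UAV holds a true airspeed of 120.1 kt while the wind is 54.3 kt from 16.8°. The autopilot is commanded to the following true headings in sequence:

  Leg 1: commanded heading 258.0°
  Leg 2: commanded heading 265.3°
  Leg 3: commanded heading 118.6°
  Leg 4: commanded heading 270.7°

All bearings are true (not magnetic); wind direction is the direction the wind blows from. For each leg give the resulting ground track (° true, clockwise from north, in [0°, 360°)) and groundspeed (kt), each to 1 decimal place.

Leg 1: track=240.0°, groundspeed=153.8 kt
Leg 2: track=245.5°, groundspeed=148.8 kt
Leg 3: track=140.7°, groundspeed=141.6 kt
Leg 4: track=249.6°, groundspeed=144.9 kt

Leg 1: heading 258.0°; drift -18.0° → track 240.0°, groundspeed 153.8 kt
Leg 2: heading 265.3°; drift -19.8° → track 245.5°, groundspeed 148.8 kt
Leg 3: heading 118.6°; drift +22.1° → track 140.7°, groundspeed 141.6 kt
Leg 4: heading 270.7°; drift -21.1° → track 249.6°, groundspeed 144.9 kt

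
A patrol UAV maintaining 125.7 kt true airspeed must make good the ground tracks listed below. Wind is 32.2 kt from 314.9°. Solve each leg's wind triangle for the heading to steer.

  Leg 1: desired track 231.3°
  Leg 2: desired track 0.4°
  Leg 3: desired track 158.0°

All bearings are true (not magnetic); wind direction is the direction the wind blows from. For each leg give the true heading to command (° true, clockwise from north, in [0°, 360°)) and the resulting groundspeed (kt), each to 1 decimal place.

Leg 1: desired track 231.3°; wind correction +14.7° → command heading 246.0°, groundspeed 118.0 kt
Leg 2: desired track 0.4°; wind correction -10.5° → command heading 349.9°, groundspeed 101.0 kt
Leg 3: desired track 158.0°; wind correction +5.8° → command heading 163.8°, groundspeed 154.7 kt

Leg 1: heading=246.0°, groundspeed=118.0 kt
Leg 2: heading=349.9°, groundspeed=101.0 kt
Leg 3: heading=163.8°, groundspeed=154.7 kt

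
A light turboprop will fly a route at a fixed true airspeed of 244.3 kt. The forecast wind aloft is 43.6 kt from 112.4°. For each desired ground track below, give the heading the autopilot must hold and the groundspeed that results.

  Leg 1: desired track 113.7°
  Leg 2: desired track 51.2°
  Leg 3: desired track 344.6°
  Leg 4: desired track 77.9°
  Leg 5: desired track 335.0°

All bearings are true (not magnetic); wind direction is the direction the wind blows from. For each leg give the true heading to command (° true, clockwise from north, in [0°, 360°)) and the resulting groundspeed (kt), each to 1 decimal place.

Leg 1: heading=113.5°, groundspeed=200.7 kt
Leg 2: heading=60.2°, groundspeed=220.3 kt
Leg 3: heading=352.7°, groundspeed=268.6 kt
Leg 4: heading=83.7°, groundspeed=207.1 kt
Leg 5: heading=341.9°, groundspeed=274.6 kt

Leg 1: desired track 113.7°; wind correction -0.2° → command heading 113.5°, groundspeed 200.7 kt
Leg 2: desired track 51.2°; wind correction +9.0° → command heading 60.2°, groundspeed 220.3 kt
Leg 3: desired track 344.6°; wind correction +8.1° → command heading 352.7°, groundspeed 268.6 kt
Leg 4: desired track 77.9°; wind correction +5.8° → command heading 83.7°, groundspeed 207.1 kt
Leg 5: desired track 335.0°; wind correction +6.9° → command heading 341.9°, groundspeed 274.6 kt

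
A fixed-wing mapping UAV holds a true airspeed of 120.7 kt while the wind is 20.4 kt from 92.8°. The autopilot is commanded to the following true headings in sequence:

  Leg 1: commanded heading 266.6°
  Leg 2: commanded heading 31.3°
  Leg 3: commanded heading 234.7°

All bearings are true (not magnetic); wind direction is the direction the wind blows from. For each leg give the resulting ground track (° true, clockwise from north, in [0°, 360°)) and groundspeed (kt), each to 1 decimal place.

Leg 1: track=267.5°, groundspeed=141.0 kt
Leg 2: track=22.1°, groundspeed=112.4 kt
Leg 3: track=240.0°, groundspeed=137.3 kt

Leg 1: heading 266.6°; drift +0.9° → track 267.5°, groundspeed 141.0 kt
Leg 2: heading 31.3°; drift -9.2° → track 22.1°, groundspeed 112.4 kt
Leg 3: heading 234.7°; drift +5.3° → track 240.0°, groundspeed 137.3 kt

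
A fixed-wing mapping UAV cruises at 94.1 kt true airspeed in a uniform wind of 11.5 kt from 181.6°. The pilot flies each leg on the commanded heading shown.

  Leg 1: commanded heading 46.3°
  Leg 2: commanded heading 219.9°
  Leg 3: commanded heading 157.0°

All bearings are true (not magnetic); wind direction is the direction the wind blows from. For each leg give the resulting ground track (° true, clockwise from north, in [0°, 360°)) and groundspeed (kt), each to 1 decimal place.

Leg 1: heading 46.3°; drift -4.5° → track 41.8°, groundspeed 102.6 kt
Leg 2: heading 219.9°; drift +4.8° → track 224.7°, groundspeed 85.4 kt
Leg 3: heading 157.0°; drift -3.3° → track 153.7°, groundspeed 83.8 kt

Leg 1: track=41.8°, groundspeed=102.6 kt
Leg 2: track=224.7°, groundspeed=85.4 kt
Leg 3: track=153.7°, groundspeed=83.8 kt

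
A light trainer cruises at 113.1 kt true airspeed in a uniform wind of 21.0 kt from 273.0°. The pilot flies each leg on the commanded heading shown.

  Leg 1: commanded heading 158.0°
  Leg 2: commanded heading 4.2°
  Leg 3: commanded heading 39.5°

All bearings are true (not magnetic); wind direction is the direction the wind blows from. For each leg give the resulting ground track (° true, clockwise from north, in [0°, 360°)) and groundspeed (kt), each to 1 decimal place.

Leg 1: heading 158.0°; drift -8.9° → track 149.1°, groundspeed 123.5 kt
Leg 2: heading 4.2°; drift +10.5° → track 14.7°, groundspeed 115.5 kt
Leg 3: heading 39.5°; drift +7.7° → track 47.2°, groundspeed 126.7 kt

Leg 1: track=149.1°, groundspeed=123.5 kt
Leg 2: track=14.7°, groundspeed=115.5 kt
Leg 3: track=47.2°, groundspeed=126.7 kt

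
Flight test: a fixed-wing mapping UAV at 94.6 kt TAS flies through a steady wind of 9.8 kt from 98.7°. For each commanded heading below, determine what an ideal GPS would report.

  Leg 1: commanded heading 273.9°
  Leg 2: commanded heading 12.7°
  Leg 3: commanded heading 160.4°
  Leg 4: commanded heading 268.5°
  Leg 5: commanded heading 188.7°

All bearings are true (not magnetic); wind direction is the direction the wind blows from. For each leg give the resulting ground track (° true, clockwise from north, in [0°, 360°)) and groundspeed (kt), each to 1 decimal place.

Leg 1: heading 273.9°; drift +0.5° → track 274.4°, groundspeed 104.4 kt
Leg 2: heading 12.7°; drift -5.9° → track 6.8°, groundspeed 94.4 kt
Leg 3: heading 160.4°; drift +5.5° → track 165.9°, groundspeed 90.4 kt
Leg 4: heading 268.5°; drift +1.0° → track 269.5°, groundspeed 104.3 kt
Leg 5: heading 188.7°; drift +5.9° → track 194.6°, groundspeed 95.1 kt

Leg 1: track=274.4°, groundspeed=104.4 kt
Leg 2: track=6.8°, groundspeed=94.4 kt
Leg 3: track=165.9°, groundspeed=90.4 kt
Leg 4: track=269.5°, groundspeed=104.3 kt
Leg 5: track=194.6°, groundspeed=95.1 kt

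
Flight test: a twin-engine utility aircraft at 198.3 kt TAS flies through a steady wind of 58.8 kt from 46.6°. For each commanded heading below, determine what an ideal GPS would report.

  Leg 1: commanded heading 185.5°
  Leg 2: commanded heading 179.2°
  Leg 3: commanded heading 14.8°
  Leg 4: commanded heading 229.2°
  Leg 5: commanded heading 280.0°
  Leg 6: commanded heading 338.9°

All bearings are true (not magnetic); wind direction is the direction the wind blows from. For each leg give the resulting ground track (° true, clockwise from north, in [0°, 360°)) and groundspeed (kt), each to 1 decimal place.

Leg 1: track=194.6°, groundspeed=245.7 kt
Leg 2: track=189.5°, groundspeed=242.0 kt
Leg 3: track=3.0°, groundspeed=151.5 kt
Leg 4: track=228.6°, groundspeed=257.1 kt
Leg 5: track=268.6°, groundspeed=238.1 kt
Leg 6: track=321.7°, groundspeed=184.2 kt

Leg 1: heading 185.5°; drift +9.1° → track 194.6°, groundspeed 245.7 kt
Leg 2: heading 179.2°; drift +10.3° → track 189.5°, groundspeed 242.0 kt
Leg 3: heading 14.8°; drift -11.8° → track 3.0°, groundspeed 151.5 kt
Leg 4: heading 229.2°; drift -0.6° → track 228.6°, groundspeed 257.1 kt
Leg 5: heading 280.0°; drift -11.4° → track 268.6°, groundspeed 238.1 kt
Leg 6: heading 338.9°; drift -17.2° → track 321.7°, groundspeed 184.2 kt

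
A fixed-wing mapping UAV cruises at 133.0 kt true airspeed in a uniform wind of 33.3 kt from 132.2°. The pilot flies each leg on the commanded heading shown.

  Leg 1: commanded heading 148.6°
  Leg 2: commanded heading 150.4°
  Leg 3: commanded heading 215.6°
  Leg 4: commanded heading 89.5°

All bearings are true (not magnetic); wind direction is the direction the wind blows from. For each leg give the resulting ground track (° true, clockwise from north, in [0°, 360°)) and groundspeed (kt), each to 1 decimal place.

Leg 1: heading 148.6°; drift +5.3° → track 153.9°, groundspeed 101.5 kt
Leg 2: heading 150.4°; drift +5.9° → track 156.3°, groundspeed 101.9 kt
Leg 3: heading 215.6°; drift +14.4° → track 230.0°, groundspeed 133.3 kt
Leg 4: heading 89.5°; drift -11.8° → track 77.7°, groundspeed 110.9 kt

Leg 1: track=153.9°, groundspeed=101.5 kt
Leg 2: track=156.3°, groundspeed=101.9 kt
Leg 3: track=230.0°, groundspeed=133.3 kt
Leg 4: track=77.7°, groundspeed=110.9 kt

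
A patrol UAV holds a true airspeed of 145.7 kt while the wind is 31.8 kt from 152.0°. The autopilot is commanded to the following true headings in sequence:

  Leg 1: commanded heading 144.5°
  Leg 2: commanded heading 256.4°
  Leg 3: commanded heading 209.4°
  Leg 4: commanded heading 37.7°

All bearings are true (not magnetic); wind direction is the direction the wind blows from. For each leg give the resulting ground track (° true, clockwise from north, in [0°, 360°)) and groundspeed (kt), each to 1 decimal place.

Leg 1: track=142.4°, groundspeed=114.2 kt
Leg 2: track=267.7°, groundspeed=156.7 kt
Leg 3: track=221.2°, groundspeed=131.3 kt
Leg 4: track=27.4°, groundspeed=161.4 kt

Leg 1: heading 144.5°; drift -2.1° → track 142.4°, groundspeed 114.2 kt
Leg 2: heading 256.4°; drift +11.3° → track 267.7°, groundspeed 156.7 kt
Leg 3: heading 209.4°; drift +11.8° → track 221.2°, groundspeed 131.3 kt
Leg 4: heading 37.7°; drift -10.3° → track 27.4°, groundspeed 161.4 kt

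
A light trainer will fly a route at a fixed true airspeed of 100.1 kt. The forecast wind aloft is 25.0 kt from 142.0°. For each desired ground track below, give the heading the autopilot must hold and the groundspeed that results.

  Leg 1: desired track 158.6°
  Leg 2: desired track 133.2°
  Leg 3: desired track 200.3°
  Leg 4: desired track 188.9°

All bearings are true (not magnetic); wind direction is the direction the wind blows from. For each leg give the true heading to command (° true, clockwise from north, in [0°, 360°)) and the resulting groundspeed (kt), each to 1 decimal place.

Leg 1: heading=154.5°, groundspeed=75.9 kt
Leg 2: heading=135.4°, groundspeed=75.3 kt
Leg 3: heading=188.0°, groundspeed=84.7 kt
Leg 4: heading=178.4°, groundspeed=81.3 kt

Leg 1: desired track 158.6°; wind correction -4.1° → command heading 154.5°, groundspeed 75.9 kt
Leg 2: desired track 133.2°; wind correction +2.2° → command heading 135.4°, groundspeed 75.3 kt
Leg 3: desired track 200.3°; wind correction -12.3° → command heading 188.0°, groundspeed 84.7 kt
Leg 4: desired track 188.9°; wind correction -10.5° → command heading 178.4°, groundspeed 81.3 kt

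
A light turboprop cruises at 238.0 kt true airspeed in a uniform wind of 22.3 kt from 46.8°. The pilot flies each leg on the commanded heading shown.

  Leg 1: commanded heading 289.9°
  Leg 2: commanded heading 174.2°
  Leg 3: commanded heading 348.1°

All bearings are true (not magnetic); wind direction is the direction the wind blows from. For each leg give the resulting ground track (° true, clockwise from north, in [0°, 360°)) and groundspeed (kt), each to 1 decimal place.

Leg 1: track=285.3°, groundspeed=248.9 kt
Leg 2: track=178.2°, groundspeed=252.2 kt
Leg 3: track=343.3°, groundspeed=227.2 kt

Leg 1: heading 289.9°; drift -4.6° → track 285.3°, groundspeed 248.9 kt
Leg 2: heading 174.2°; drift +4.0° → track 178.2°, groundspeed 252.2 kt
Leg 3: heading 348.1°; drift -4.8° → track 343.3°, groundspeed 227.2 kt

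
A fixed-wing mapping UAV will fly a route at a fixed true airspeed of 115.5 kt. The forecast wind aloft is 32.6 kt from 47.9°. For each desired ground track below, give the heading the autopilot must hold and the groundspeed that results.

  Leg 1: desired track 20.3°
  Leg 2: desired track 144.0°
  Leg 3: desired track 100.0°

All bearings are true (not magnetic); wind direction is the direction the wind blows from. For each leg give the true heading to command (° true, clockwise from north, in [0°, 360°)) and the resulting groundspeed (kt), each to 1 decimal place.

Leg 1: desired track 20.3°; wind correction +7.5° → command heading 27.8°, groundspeed 85.6 kt
Leg 2: desired track 144.0°; wind correction -16.3° → command heading 127.7°, groundspeed 114.3 kt
Leg 3: desired track 100.0°; wind correction -12.9° → command heading 87.1°, groundspeed 92.6 kt

Leg 1: heading=27.8°, groundspeed=85.6 kt
Leg 2: heading=127.7°, groundspeed=114.3 kt
Leg 3: heading=87.1°, groundspeed=92.6 kt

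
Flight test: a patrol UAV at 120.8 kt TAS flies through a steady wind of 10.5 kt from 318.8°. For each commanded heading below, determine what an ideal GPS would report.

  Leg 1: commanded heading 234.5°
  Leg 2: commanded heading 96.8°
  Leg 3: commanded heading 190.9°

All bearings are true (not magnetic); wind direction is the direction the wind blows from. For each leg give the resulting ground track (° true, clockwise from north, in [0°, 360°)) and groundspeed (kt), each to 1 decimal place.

Leg 1: heading 234.5°; drift -5.0° → track 229.5°, groundspeed 120.2 kt
Leg 2: heading 96.8°; drift +3.1° → track 99.9°, groundspeed 128.8 kt
Leg 3: heading 190.9°; drift -3.7° → track 187.2°, groundspeed 127.5 kt

Leg 1: track=229.5°, groundspeed=120.2 kt
Leg 2: track=99.9°, groundspeed=128.8 kt
Leg 3: track=187.2°, groundspeed=127.5 kt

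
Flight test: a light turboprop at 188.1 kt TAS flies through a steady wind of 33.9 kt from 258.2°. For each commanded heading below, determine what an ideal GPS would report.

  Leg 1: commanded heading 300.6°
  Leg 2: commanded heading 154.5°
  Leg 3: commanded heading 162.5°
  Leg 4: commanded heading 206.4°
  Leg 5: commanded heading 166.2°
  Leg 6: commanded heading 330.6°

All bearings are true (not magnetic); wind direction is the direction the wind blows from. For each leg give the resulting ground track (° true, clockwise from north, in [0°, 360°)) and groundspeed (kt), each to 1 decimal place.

Leg 1: heading 300.6°; drift +8.0° → track 308.6°, groundspeed 164.7 kt
Leg 2: heading 154.5°; drift -9.5° → track 145.0°, groundspeed 198.9 kt
Leg 3: heading 162.5°; drift -10.0° → track 152.5°, groundspeed 194.4 kt
Leg 4: heading 206.4°; drift -9.1° → track 197.3°, groundspeed 169.2 kt
Leg 5: heading 166.2°; drift -10.1° → track 156.1°, groundspeed 192.3 kt
Leg 6: heading 330.6°; drift +10.3° → track 340.9°, groundspeed 180.8 kt

Leg 1: track=308.6°, groundspeed=164.7 kt
Leg 2: track=145.0°, groundspeed=198.9 kt
Leg 3: track=152.5°, groundspeed=194.4 kt
Leg 4: track=197.3°, groundspeed=169.2 kt
Leg 5: track=156.1°, groundspeed=192.3 kt
Leg 6: track=340.9°, groundspeed=180.8 kt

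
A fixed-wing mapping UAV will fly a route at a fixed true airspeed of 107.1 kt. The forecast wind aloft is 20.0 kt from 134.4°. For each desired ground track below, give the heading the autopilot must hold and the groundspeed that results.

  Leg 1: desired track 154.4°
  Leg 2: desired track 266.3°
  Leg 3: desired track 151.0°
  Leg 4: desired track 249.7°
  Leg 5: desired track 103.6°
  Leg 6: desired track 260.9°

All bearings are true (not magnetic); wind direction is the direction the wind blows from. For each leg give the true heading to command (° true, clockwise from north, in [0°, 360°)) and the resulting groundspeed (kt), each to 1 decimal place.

Leg 1: heading=150.7°, groundspeed=88.1 kt
Leg 2: heading=258.3°, groundspeed=119.4 kt
Leg 3: heading=147.9°, groundspeed=87.8 kt
Leg 4: heading=240.0°, groundspeed=114.1 kt
Leg 5: heading=109.1°, groundspeed=89.4 kt
Leg 6: heading=252.3°, groundspeed=117.8 kt

Leg 1: desired track 154.4°; wind correction -3.7° → command heading 150.7°, groundspeed 88.1 kt
Leg 2: desired track 266.3°; wind correction -8.0° → command heading 258.3°, groundspeed 119.4 kt
Leg 3: desired track 151.0°; wind correction -3.1° → command heading 147.9°, groundspeed 87.8 kt
Leg 4: desired track 249.7°; wind correction -9.7° → command heading 240.0°, groundspeed 114.1 kt
Leg 5: desired track 103.6°; wind correction +5.5° → command heading 109.1°, groundspeed 89.4 kt
Leg 6: desired track 260.9°; wind correction -8.6° → command heading 252.3°, groundspeed 117.8 kt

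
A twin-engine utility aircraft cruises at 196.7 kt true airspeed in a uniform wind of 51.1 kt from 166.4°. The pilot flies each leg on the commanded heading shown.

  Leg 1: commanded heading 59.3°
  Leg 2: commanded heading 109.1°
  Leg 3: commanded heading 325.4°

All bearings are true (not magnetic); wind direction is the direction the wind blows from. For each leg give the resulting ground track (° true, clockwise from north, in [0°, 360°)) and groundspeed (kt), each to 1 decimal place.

Leg 1: track=46.3°, groundspeed=217.3 kt
Leg 2: track=94.8°, groundspeed=174.5 kt
Leg 3: track=329.7°, groundspeed=245.1 kt

Leg 1: heading 59.3°; drift -13.0° → track 46.3°, groundspeed 217.3 kt
Leg 2: heading 109.1°; drift -14.3° → track 94.8°, groundspeed 174.5 kt
Leg 3: heading 325.4°; drift +4.3° → track 329.7°, groundspeed 245.1 kt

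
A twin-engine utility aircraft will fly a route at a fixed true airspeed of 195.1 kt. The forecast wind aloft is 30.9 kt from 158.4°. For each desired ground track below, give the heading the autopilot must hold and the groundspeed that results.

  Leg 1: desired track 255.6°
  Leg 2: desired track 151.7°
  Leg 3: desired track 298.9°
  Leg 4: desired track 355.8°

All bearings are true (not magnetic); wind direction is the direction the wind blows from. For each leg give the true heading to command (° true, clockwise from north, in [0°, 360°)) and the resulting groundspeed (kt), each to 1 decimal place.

Leg 1: desired track 255.6°; wind correction -9.0° → command heading 246.6°, groundspeed 196.5 kt
Leg 2: desired track 151.7°; wind correction +1.1° → command heading 152.8°, groundspeed 164.4 kt
Leg 3: desired track 298.9°; wind correction -5.8° → command heading 293.1°, groundspeed 218.0 kt
Leg 4: desired track 355.8°; wind correction +2.7° → command heading 358.5°, groundspeed 224.4 kt

Leg 1: heading=246.6°, groundspeed=196.5 kt
Leg 2: heading=152.8°, groundspeed=164.4 kt
Leg 3: heading=293.1°, groundspeed=218.0 kt
Leg 4: heading=358.5°, groundspeed=224.4 kt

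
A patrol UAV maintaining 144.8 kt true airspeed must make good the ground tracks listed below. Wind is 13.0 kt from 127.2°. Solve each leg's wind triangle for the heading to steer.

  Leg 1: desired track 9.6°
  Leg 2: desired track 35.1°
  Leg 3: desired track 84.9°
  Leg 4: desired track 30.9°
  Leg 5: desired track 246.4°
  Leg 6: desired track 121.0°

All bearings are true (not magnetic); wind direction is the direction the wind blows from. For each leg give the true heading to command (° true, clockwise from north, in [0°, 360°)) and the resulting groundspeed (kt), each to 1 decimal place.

Leg 1: heading=14.2°, groundspeed=150.4 kt
Leg 2: heading=40.2°, groundspeed=144.7 kt
Leg 3: heading=88.4°, groundspeed=134.9 kt
Leg 4: heading=36.0°, groundspeed=145.6 kt
Leg 5: heading=241.9°, groundspeed=150.7 kt
Leg 6: heading=121.6°, groundspeed=131.9 kt

Leg 1: desired track 9.6°; wind correction +4.6° → command heading 14.2°, groundspeed 150.4 kt
Leg 2: desired track 35.1°; wind correction +5.1° → command heading 40.2°, groundspeed 144.7 kt
Leg 3: desired track 84.9°; wind correction +3.5° → command heading 88.4°, groundspeed 134.9 kt
Leg 4: desired track 30.9°; wind correction +5.1° → command heading 36.0°, groundspeed 145.6 kt
Leg 5: desired track 246.4°; wind correction -4.5° → command heading 241.9°, groundspeed 150.7 kt
Leg 6: desired track 121.0°; wind correction +0.6° → command heading 121.6°, groundspeed 131.9 kt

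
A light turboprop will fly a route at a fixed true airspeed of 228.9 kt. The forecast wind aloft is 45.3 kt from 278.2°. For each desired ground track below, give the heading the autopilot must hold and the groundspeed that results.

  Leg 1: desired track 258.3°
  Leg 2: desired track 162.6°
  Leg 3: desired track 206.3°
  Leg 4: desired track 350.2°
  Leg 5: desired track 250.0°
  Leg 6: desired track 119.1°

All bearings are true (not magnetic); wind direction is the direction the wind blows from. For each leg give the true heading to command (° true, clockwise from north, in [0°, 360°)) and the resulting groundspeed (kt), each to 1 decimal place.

Leg 1: desired track 258.3°; wind correction +3.9° → command heading 262.2°, groundspeed 185.8 kt
Leg 2: desired track 162.6°; wind correction +10.3° → command heading 172.9°, groundspeed 244.8 kt
Leg 3: desired track 206.3°; wind correction +10.8° → command heading 217.1°, groundspeed 210.7 kt
Leg 4: desired track 350.2°; wind correction -10.8° → command heading 339.4°, groundspeed 210.8 kt
Leg 5: desired track 250.0°; wind correction +5.4° → command heading 255.4°, groundspeed 188.0 kt
Leg 6: desired track 119.1°; wind correction +4.0° → command heading 123.1°, groundspeed 270.6 kt

Leg 1: heading=262.2°, groundspeed=185.8 kt
Leg 2: heading=172.9°, groundspeed=244.8 kt
Leg 3: heading=217.1°, groundspeed=210.7 kt
Leg 4: heading=339.4°, groundspeed=210.8 kt
Leg 5: heading=255.4°, groundspeed=188.0 kt
Leg 6: heading=123.1°, groundspeed=270.6 kt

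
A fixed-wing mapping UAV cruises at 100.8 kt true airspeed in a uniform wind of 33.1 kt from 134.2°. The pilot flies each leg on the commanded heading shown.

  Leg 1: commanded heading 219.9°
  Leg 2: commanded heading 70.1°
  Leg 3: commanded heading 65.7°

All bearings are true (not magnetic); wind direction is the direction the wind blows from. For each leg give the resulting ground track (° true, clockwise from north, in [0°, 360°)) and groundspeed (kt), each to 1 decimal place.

Leg 1: track=238.5°, groundspeed=103.7 kt
Leg 2: track=51.1°, groundspeed=91.3 kt
Leg 3: track=46.5°, groundspeed=93.9 kt

Leg 1: heading 219.9°; drift +18.6° → track 238.5°, groundspeed 103.7 kt
Leg 2: heading 70.1°; drift -19.0° → track 51.1°, groundspeed 91.3 kt
Leg 3: heading 65.7°; drift -19.2° → track 46.5°, groundspeed 93.9 kt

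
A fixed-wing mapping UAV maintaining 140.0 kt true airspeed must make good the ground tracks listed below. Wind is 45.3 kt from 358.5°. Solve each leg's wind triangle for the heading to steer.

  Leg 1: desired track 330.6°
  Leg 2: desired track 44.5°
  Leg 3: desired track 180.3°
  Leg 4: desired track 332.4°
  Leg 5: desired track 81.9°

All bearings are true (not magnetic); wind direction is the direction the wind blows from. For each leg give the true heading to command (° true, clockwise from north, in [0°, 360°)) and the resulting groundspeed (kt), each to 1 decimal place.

Leg 1: desired track 330.6°; wind correction +8.7° → command heading 339.3°, groundspeed 98.4 kt
Leg 2: desired track 44.5°; wind correction -13.5° → command heading 31.0°, groundspeed 104.7 kt
Leg 3: desired track 180.3°; wind correction +0.6° → command heading 180.9°, groundspeed 185.3 kt
Leg 4: desired track 332.4°; wind correction +8.2° → command heading 340.6°, groundspeed 97.9 kt
Leg 5: desired track 81.9°; wind correction -18.7° → command heading 63.2°, groundspeed 127.4 kt

Leg 1: heading=339.3°, groundspeed=98.4 kt
Leg 2: heading=31.0°, groundspeed=104.7 kt
Leg 3: heading=180.9°, groundspeed=185.3 kt
Leg 4: heading=340.6°, groundspeed=97.9 kt
Leg 5: heading=63.2°, groundspeed=127.4 kt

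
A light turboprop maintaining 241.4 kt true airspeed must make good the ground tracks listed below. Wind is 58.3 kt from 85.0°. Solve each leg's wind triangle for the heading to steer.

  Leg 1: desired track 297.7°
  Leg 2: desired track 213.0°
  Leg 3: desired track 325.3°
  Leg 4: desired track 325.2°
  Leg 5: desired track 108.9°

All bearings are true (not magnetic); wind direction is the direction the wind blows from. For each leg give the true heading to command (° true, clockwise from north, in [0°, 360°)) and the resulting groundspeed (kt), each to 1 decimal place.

Leg 1: desired track 297.7°; wind correction +7.5° → command heading 305.2°, groundspeed 288.4 kt
Leg 2: desired track 213.0°; wind correction -11.0° → command heading 202.0°, groundspeed 272.9 kt
Leg 3: desired track 325.3°; wind correction +12.1° → command heading 337.4°, groundspeed 264.9 kt
Leg 4: desired track 325.2°; wind correction +12.1° → command heading 337.3°, groundspeed 265.0 kt
Leg 5: desired track 108.9°; wind correction -5.6° → command heading 103.3°, groundspeed 186.9 kt

Leg 1: heading=305.2°, groundspeed=288.4 kt
Leg 2: heading=202.0°, groundspeed=272.9 kt
Leg 3: heading=337.4°, groundspeed=264.9 kt
Leg 4: heading=337.3°, groundspeed=265.0 kt
Leg 5: heading=103.3°, groundspeed=186.9 kt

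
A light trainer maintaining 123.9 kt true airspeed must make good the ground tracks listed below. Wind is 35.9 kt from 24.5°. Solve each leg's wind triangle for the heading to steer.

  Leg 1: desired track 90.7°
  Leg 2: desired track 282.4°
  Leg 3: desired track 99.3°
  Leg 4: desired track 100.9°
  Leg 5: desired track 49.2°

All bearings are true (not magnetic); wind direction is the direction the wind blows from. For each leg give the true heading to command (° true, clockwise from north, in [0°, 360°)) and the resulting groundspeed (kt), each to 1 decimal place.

Leg 1: heading=75.3°, groundspeed=105.0 kt
Leg 2: heading=298.9°, groundspeed=126.3 kt
Leg 3: heading=83.1°, groundspeed=109.5 kt
Leg 4: heading=84.5°, groundspeed=110.4 kt
Leg 5: heading=42.2°, groundspeed=90.4 kt

Leg 1: desired track 90.7°; wind correction -15.4° → command heading 75.3°, groundspeed 105.0 kt
Leg 2: desired track 282.4°; wind correction +16.5° → command heading 298.9°, groundspeed 126.3 kt
Leg 3: desired track 99.3°; wind correction -16.2° → command heading 83.1°, groundspeed 109.5 kt
Leg 4: desired track 100.9°; wind correction -16.4° → command heading 84.5°, groundspeed 110.4 kt
Leg 5: desired track 49.2°; wind correction -7.0° → command heading 42.2°, groundspeed 90.4 kt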